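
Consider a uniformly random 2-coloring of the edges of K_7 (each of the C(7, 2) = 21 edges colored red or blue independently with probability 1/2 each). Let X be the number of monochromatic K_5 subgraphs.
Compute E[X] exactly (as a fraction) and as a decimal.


Let X = Σ_S X_S over the C(7, 5) = 21 subsets S of size 5, where X_S = 1 if the K_5 on S is monochromatic.
For a fixed S, the K_5 on S has C(5, 2) = 10 edges. P[all 10 edges red] = (1/2)^10, and likewise for blue, so P[monochromatic] = 2·(1/2)^10 = 2^{1 − 10} = 1/512.
By linearity of expectation: E[X] = C(7, 5) · 2^{1 − 10} = 21 · 1/512 = 21/512.
Numerically: E[X] ≈ 0.041.

E[X] = C(7,5)·2^(1−C(5,2)) = 21/512 ≈ 0.041.


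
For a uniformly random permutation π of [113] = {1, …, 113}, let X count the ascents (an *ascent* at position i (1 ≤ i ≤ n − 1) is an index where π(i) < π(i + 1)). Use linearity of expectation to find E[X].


Write X = Σ X_I over i = 1, …, 112, with X_I the indicator of one ascent.
There are 112 indicators.
For each fixed i, the pair (π(i), π(i+1)) is a uniformly random ordered pair of distinct values from {1, …, 113}; by symmetry P[π(i) < π(i+1)] = 1/2.
By linearity: E[X] = 112 · (1/2) = (113 − 1) · (1/2) = 56 ≈ 56.000.

E[X] = 56 = 56.000.


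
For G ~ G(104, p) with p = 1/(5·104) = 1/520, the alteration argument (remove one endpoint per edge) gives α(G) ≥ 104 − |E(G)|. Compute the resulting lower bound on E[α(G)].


E[|E(G)|] = C(104, 2)·p = 5356 · (1/520) = 103/10.
E[α(G)] ≥ n − E[|E(G)|] = 104 − 103/10 = 937/10.
Numerically: ≈ 93.700.
(This is only a lower bound; the true E[α(G)] may be larger.)

E[α(G)] ≥ 937/10 ≈ 93.700.


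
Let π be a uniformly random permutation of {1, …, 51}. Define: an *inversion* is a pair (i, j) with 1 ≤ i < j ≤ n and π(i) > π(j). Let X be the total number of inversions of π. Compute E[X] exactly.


Write X = Σ X_I over the C(51, 2) = 1275 pairs i < j, with X_I the indicator of one inversion.
There are 1275 indicators.
For each fixed pair i < j, the values π(i) and π(j) are two distinct elements of {1, …, 51} in uniformly random order; by symmetry P[π(i) > π(j)] = 1/2.
By linearity: E[X] = 1275 · (1/2) = C(51, 2) · (1/2) = 1275/2 = 1275/2 ≈ 637.500.

E[X] = 1275/2 = 637.500.


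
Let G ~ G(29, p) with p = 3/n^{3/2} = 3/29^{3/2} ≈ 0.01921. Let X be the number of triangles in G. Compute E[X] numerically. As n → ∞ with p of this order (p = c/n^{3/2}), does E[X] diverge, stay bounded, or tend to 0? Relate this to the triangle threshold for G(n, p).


Number of potential triangles: C(29, 3) = 3654.
Each occurs with probability p³ ≈ (0.01921)³ ≈ 7.0888008e-06.
By linearity: E[X] = C(29, 3)·p³ ≈ 3654 · 7.0888008e-06 ≈ 0.02590.
Since α = 3/2 > 1, p = c/n^{3/2} = o(1/n) is below the triangle threshold p ~ 1/n. Asymptotically E[X] ~ (c³/6)·n^{3(1−α)} = (3³/6)·n^{-1.5} → 0, so by Markov's inequality G has no triangles w.h.p.

E[X] ≈ 0.02590; in regime p = Θ(1/n^{3/2}) E[X] tends to 0 (below the triangle threshold p ~ 1/n).


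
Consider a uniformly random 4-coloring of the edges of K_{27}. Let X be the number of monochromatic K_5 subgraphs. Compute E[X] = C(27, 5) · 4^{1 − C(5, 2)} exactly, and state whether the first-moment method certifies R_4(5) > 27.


E[X] = C(27, 5) · 4^{1 − 10} = 80730 · 4^{−9} = 80730/262144.
As a reduced fraction: E[X] = 40365/131072 ≈ 0.30796.
Is E[X] < 1? YES.
Since E[X] < 1, there exists a 4-coloring of K_{27} with no monochromatic K_5; hence R_4(5) > 27.

E[X] = 40365/131072 ≈ 0.30796; E[X] < 1, so R_4(5) > 27.


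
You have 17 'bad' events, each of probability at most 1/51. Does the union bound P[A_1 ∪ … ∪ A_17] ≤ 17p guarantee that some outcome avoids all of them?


Union bound: P[∪_{i=1}^{17} A_i] ≤ Σ_i P[A_i] ≤ 17·p = 17·(1/51) = 1/3.
Numerically: 1/3 ≈ 0.3333333.
Is 1/3 < 1? YES.
Since P[∪ A_i] ≤ 1/3 < 1, the complement has P[∩ A_i^c] ≥ 1 − 1/3 = 2/3 > 0, so some outcome avoids every A_i.

17·p = 1/3 ≈ 0.3333333; existence CERTIFIED by the union bound.


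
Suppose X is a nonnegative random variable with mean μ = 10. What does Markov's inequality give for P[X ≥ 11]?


μ = E[X] = 10, a = 11.
Markov: P[X ≥ 11] ≤ μ/a = (10)/11 = 10/11.
Numerically: ≈ 0.909.
(Since a = 11 > μ = 10.000, the bound 10/11 is < 1 and informative.)

P[X ≥ 11] ≤ 10/11 ≈ 0.909.


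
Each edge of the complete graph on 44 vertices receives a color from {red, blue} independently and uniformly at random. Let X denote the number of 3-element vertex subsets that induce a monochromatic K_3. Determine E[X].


Let X = Σ_S X_S over the C(44, 3) = 13244 subsets S of size 3, where X_S = 1 if the K_3 on S is monochromatic.
For a fixed S, the K_3 on S has C(3, 2) = 3 edges. P[all 3 edges red] = (1/2)^3, and likewise for blue, so P[monochromatic] = 2·(1/2)^3 = 2^{1 − 3} = 1/4.
By linearity: E[X] = C(44, 3) · 2^{1 − 3} = 13244 · 1/4 = 3311.
Numerically: E[X] ≈ 3311.000.

E[X] = C(44,3)·2^(1−C(3,2)) = 3311 ≈ 3311.000.


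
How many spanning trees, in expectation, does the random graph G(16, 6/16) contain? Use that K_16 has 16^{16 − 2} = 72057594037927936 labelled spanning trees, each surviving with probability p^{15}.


K_16 has 16^{16 − 2} = 72057594037927936 labelled spanning trees.
For each such spanning tree H, let X_H = 1 if all 15 edges of H are present in G. Then P[X_H = 1] = p^{15} = (3/8)^{15} = 14348907/35184372088832.
By linearity of expectation: E[X] = Σ_H E[X_H] = 72057594037927936 · p^{15} = 72057594037927936 · 14348907/35184372088832 = 29386561536.
Numerically: E[X] ≈ 2.9387e+10.

E[X] = 72057594037927936 · (3/8)^{15} = 29386561536 ≈ 2.9387e+10.


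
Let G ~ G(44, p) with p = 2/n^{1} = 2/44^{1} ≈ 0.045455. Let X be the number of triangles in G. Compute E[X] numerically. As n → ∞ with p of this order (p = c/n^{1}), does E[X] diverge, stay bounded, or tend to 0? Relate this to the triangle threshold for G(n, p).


Number of potential triangles: C(44, 3) = 13244.
Each occurs with probability p³ ≈ (0.045455)³ ≈ 9.3914350e-05.
By linearity: E[X] = C(44, 3)·p³ ≈ 13244 · 9.3914350e-05 ≈ 1.24380.
Here α = 1, so p = 2/n is exactly at the triangle threshold p ~ 1/n. Asymptotically E[X] → c³/6 = 2³/6 = 4/3 ≈ 1.33333, a bounded constant. In this regime the triangle count is asymptotically Poisson(c³/6).

E[X] ≈ 1.24380; in regime p = Θ(1/n^{1}) E[X] stays bounded (at the triangle threshold p ~ 1/n).


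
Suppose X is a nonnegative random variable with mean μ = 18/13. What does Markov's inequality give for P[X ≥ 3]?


μ = E[X] = 18/13, a = 3.
Markov: P[X ≥ 3] ≤ μ/a = (18/13)/3 = 6/13.
Numerically: ≈ 0.461538.
(Since a = 3 > μ = 1.384615, the bound 6/13 is < 1 and informative.)

P[X ≥ 3] ≤ 6/13 ≈ 0.461538.


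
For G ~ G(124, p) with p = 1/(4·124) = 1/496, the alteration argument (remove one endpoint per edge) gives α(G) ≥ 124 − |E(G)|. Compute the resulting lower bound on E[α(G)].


E[|E(G)|] = C(124, 2)·p = 7626 · (1/496) = 123/8.
E[α(G)] ≥ n − E[|E(G)|] = 124 − 123/8 = 869/8.
Numerically: ≈ 108.625000.
(This is only a lower bound; the true E[α(G)] may be larger.)

E[α(G)] ≥ 869/8 ≈ 108.625000.


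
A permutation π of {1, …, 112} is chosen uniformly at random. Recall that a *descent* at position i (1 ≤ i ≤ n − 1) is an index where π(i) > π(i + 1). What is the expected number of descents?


Write X = Σ X_I over i = 1, …, 111, with X_I the indicator of one descent.
There are 111 indicators.
For each fixed i, the pair (π(i), π(i+1)) is a uniformly random ordered pair of distinct values from {1, …, 112}; by symmetry P[π(i) > π(i+1)] = 1/2.
By linearity: E[X] = 111 · (1/2) = (112 − 1) · (1/2) = 111/2 ≈ 55.500.

E[X] = 111/2 = 55.500.


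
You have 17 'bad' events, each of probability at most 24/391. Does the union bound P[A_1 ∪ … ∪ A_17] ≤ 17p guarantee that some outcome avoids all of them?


Union bound: P[∪_{i=1}^{17} A_i] ≤ Σ_i P[A_i] ≤ 17·p = 17·(24/391) = 24/23.
Numerically: 24/23 ≈ 1.0434783.
Is 24/23 < 1? NO.
Since the bound 24/23 is ≥ 1, the union bound is uninformative here; it does NOT by itself certify existence.

17·p = 24/23 ≈ 1.0434783; existence NOT certified by the union bound.


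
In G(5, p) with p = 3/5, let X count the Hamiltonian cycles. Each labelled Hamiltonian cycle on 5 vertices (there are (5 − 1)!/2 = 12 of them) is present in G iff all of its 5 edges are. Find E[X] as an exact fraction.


K_5 has (5 − 1)!/2 = 12 labelled Hamiltonian cycles.
For each such Hamiltonian cycle H, let X_H = 1 if all 5 edges of H are present in G. Then P[X_H = 1] = p^{5} = (3/5)^{5} = 243/3125.
By linearity: E[X] = Σ_H E[X_H] = 12 · p^{5} = 12 · 243/3125 = 2916/3125.
Numerically: E[X] ≈ 0.9331.

E[X] = 12 · (3/5)^{5} = 2916/3125 ≈ 0.9331.


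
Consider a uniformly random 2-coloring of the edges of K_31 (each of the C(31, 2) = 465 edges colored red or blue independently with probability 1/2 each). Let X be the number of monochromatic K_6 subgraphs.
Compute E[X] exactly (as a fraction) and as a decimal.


Let X = Σ_S X_S over the C(31, 6) = 736281 subsets S of size 6, where X_S = 1 if the K_6 on S is monochromatic.
For a fixed S, the K_6 on S has C(6, 2) = 15 edges. P[all 15 edges red] = (1/2)^15, and likewise for blue, so P[monochromatic] = 2·(1/2)^15 = 2^{1 − 15} = 1/16384.
By linearity of expectation: E[X] = C(31, 6) · 2^{1 − 15} = 736281 · 1/16384 = 736281/16384.
Numerically: E[X] ≈ 44.939026.

E[X] = C(31,6)·2^(1−C(6,2)) = 736281/16384 ≈ 44.939026.


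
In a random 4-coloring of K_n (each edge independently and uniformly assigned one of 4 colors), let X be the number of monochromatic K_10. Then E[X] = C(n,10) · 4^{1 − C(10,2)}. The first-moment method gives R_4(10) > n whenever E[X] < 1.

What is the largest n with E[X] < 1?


We need C(n, 10) · 4^{1 − 45} < 1, i.e. C(n, 10) < 4^{45 − 1} = 309485009821345068724781056.
Check values of n near the boundary:
  n = 2020: C(2020, 10) = 304832018578739931133653656; 304832018578739931133653656 < 309485009821345068724781056? YES
  n = 2021: C(2021, 10) = 306347841644770462864800616; 306347841644770462864800616 < 309485009821345068724781056? YES
  n = 2022: C(2022, 10) = 307870445231474093395937796; 307870445231474093395937796 < 309485009821345068724781056? YES
  n = 2023: C(2023, 10) = 309399856285778485315440716; 309399856285778485315440716 < 309485009821345068724781056? YES
  n = 2024: C(2024, 10) = 310936101848269937576192656; 310936101848269937576192656 < 309485009821345068724781056? NO
  n = 2025: C(2025, 10) = 312479209053472269772600560; 312479209053472269772600560 < 309485009821345068724781056? NO
  n = 2026: C(2026, 10) = 314029205130126398094885285; 314029205130126398094885285 < 309485009821345068724781056? NO
The largest n with C(n, 10) < 309485009821345068724781056 is n = 2023 (where E[X] = 77349964071444621328860179/77371252455336267181195264 ≈ 0.99972). Hence R_4(10) > 2023, i.e. R_4(10) ≥ 2024.

Largest n = 2023; hence R_4(10) > 2023.


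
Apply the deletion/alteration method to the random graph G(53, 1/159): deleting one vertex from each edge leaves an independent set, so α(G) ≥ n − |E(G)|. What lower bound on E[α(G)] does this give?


E[|E(G)|] = C(53, 2)·p = 1378 · (1/159) = 26/3.
E[α(G)] ≥ n − E[|E(G)|] = 53 − 26/3 = 133/3.
Numerically: ≈ 44.33333.
(This is only a lower bound; the true E[α(G)] may be larger.)

E[α(G)] ≥ 133/3 ≈ 44.33333.


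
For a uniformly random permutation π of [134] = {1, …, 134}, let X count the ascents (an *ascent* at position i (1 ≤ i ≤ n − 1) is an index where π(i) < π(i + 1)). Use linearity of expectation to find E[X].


Write X = Σ X_I over i = 1, …, 133, with X_I the indicator of one ascent.
There are 133 indicators.
For each fixed i, the pair (π(i), π(i+1)) is a uniformly random ordered pair of distinct values from {1, …, 134}; by symmetry P[π(i) < π(i+1)] = 1/2.
By linearity: E[X] = 133 · (1/2) = (134 − 1) · (1/2) = 133/2 ≈ 66.500.

E[X] = 133/2 = 66.500.


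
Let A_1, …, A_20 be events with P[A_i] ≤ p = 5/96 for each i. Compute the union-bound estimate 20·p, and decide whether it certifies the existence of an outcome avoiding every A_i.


Union bound: P[∪_{i=1}^{20} A_i] ≤ Σ_i P[A_i] ≤ 20·p = 20·(5/96) = 25/24.
Numerically: 25/24 ≈ 1.0416667.
Is 25/24 < 1? NO.
Since the bound 25/24 is ≥ 1, the union bound is uninformative here; it does NOT by itself certify existence.

20·p = 25/24 ≈ 1.0416667; existence NOT certified by the union bound.


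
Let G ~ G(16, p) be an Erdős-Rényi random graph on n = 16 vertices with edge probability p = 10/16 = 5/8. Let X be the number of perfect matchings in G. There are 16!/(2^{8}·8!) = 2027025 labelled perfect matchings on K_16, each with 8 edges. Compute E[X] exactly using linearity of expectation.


K_16 has 16!/(2^{8}·8!) = 2027025 labelled perfect matchings.
For each such perfect matching H, let X_H = 1 if all 8 edges of H are present in G. Then P[X_H = 1] = p^{8} = (5/8)^{8} = 390625/16777216.
By linearity of expectation: E[X] = Σ_H E[X_H] = 2027025 · p^{8} = 2027025 · 390625/16777216 = 791806640625/16777216.
Numerically: E[X] ≈ 4.72e+04.

E[X] = 2027025 · (5/8)^{8} = 791806640625/16777216 ≈ 4.72e+04.


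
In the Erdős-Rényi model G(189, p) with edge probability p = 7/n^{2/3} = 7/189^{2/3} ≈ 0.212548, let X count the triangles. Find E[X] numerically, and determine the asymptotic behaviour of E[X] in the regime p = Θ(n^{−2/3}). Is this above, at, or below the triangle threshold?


Number of potential triangles: C(189, 3) = 1107414.
Each occurs with probability p³ ≈ (0.212548)³ ≈ 9.60219479e-03.
By linearity: E[X] = C(189, 3)·p³ ≈ 1107414 · 9.60219479e-03 ≈ 10633.604938.
Since α = 2/3 < 1, p = c/n^{2/3} ≫ 1/n is above the triangle threshold p ~ 1/n. Asymptotically E[X] ~ (c³/6)·n^{3(1−α)} = (7³/6)·n^{1} → ∞; triangles are abundant w.h.p.

E[X] ≈ 10633.604938; in regime p = Θ(1/n^{2/3}) E[X] diverges (above the triangle threshold p ~ 1/n).


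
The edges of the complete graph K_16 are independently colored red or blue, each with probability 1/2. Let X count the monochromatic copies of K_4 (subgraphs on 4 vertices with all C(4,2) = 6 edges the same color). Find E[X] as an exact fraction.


Let X = Σ_S X_S over the C(16, 4) = 1820 subsets S of size 4, where X_S = 1 if the K_4 on S is monochromatic.
For a fixed S, the K_4 on S has C(4, 2) = 6 edges. P[all 6 edges red] = (1/2)^6, and likewise for blue, so P[monochromatic] = 2·(1/2)^6 = 2^{1 − 6} = 1/32.
Summing: E[X] = C(16, 4) · 2^{1 − 6} = 1820 · 1/32 = 455/8.
Numerically: E[X] ≈ 56.875000.

E[X] = C(16,4)·2^(1−C(4,2)) = 455/8 ≈ 56.875000.


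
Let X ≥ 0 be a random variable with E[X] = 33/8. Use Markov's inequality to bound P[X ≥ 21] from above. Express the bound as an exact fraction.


μ = E[X] = 33/8, a = 21.
Markov: P[X ≥ 21] ≤ μ/a = (33/8)/21 = 11/56.
Numerically: ≈ 0.196429.
(Since a = 21 > μ = 4.125000, the bound 11/56 is < 1 and informative.)

P[X ≥ 21] ≤ 11/56 ≈ 0.196429.


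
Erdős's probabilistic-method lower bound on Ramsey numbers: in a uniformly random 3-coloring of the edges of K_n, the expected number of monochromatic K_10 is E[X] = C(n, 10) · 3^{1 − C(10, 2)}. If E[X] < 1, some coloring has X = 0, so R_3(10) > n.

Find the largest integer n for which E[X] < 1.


We need C(n, 10) · 3^{1 − 45} < 1, i.e. C(n, 10) < 3^{45 − 1} = 984770902183611232881.
Check values of n near the boundary:
  n = 569: C(569, 10) = 905357721286137524328; 905357721286137524328 < 984770902183611232881? YES
  n = 570: C(570, 10) = 921524823451961408691; 921524823451961408691 < 984770902183611232881? YES
  n = 571: C(571, 10) = 937951290893172842001; 937951290893172842001 < 984770902183611232881? YES
  n = 572: C(572, 10) = 954640815642161682606; 954640815642161682606 < 984770902183611232881? YES
  n = 573: C(573, 10) = 971597135635805762226; 971597135635805762226 < 984770902183611232881? YES
  n = 574: C(574, 10) = 988824035203816502691; 988824035203816502691 < 984770902183611232881? NO
  n = 575: C(575, 10) = 1006325345561406175305; 1006325345561406175305 < 984770902183611232881? NO
  n = 576: C(576, 10) = 1024104945306307344480; 1024104945306307344480 < 984770902183611232881? NO
The largest n with C(n, 10) < 984770902183611232881 is n = 573 (where E[X] = 35985079097622435638/36472996377170786403 ≈ 0.987). Hence R_3(10) > 573, i.e. R_3(10) ≥ 574.

Largest n = 573; hence R_3(10) > 573.


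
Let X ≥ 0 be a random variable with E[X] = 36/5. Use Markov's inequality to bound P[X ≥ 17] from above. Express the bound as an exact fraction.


μ = E[X] = 36/5, a = 17.
Markov: P[X ≥ 17] ≤ μ/a = (36/5)/17 = 36/85.
Numerically: ≈ 0.423529.
(Since a = 17 > μ = 7.200000, the bound 36/85 is < 1 and informative.)

P[X ≥ 17] ≤ 36/85 ≈ 0.423529.


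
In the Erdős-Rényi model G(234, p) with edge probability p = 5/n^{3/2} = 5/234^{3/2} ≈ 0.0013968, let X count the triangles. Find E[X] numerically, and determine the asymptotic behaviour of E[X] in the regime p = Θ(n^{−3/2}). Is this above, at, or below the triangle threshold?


Number of potential triangles: C(234, 3) = 2108184.
Each occurs with probability p³ ≈ (0.0013968)³ ≈ 2.7254527e-09.
By linearity: E[X] = C(234, 3)·p³ ≈ 2108184 · 2.7254527e-09 ≈ 0.00575.
Since α = 3/2 > 1, p = c/n^{3/2} = o(1/n) is below the triangle threshold p ~ 1/n. Asymptotically E[X] ~ (c³/6)·n^{3(1−α)} = (5³/6)·n^{-1.5} → 0, so by Markov's inequality G has no triangles w.h.p.

E[X] ≈ 0.00575; in regime p = Θ(1/n^{3/2}) E[X] tends to 0 (below the triangle threshold p ~ 1/n).


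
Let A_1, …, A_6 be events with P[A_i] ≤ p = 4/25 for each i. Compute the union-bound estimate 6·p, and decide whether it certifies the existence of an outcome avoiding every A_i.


Union bound: P[∪_{i=1}^{6} A_i] ≤ Σ_i P[A_i] ≤ 6·p = 6·(4/25) = 24/25.
Numerically: 24/25 ≈ 0.96000.
Is 24/25 < 1? YES.
Since P[∪ A_i] ≤ 24/25 < 1, the complement has P[∩ A_i^c] ≥ 1 − 24/25 = 1/25 > 0, so some outcome avoids every A_i.

6·p = 24/25 ≈ 0.96000; existence CERTIFIED by the union bound.


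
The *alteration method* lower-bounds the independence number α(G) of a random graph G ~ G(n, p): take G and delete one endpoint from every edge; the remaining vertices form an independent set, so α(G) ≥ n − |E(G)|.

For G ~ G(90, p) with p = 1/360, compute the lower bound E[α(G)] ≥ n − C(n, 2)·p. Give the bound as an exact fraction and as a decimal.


E[|E(G)|] = C(90, 2)·p = 4005 · (1/360) = 89/8.
E[α(G)] ≥ n − E[|E(G)|] = 90 − 89/8 = 631/8.
Numerically: ≈ 78.8750.
(This is only a lower bound; the true E[α(G)] may be larger.)

E[α(G)] ≥ 631/8 ≈ 78.8750.


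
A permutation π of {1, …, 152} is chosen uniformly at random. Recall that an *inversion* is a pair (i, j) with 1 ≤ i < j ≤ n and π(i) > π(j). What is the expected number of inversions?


Write X = Σ X_I over the C(152, 2) = 11476 pairs i < j, with X_I the indicator of one inversion.
There are 11476 indicators.
For each fixed pair i < j, the values π(i) and π(j) are two distinct elements of {1, …, 152} in uniformly random order; by symmetry P[π(i) > π(j)] = 1/2.
By linearity: E[X] = 11476 · (1/2) = C(152, 2) · (1/2) = 11476/2 = 5738 ≈ 5738.000000.

E[X] = 5738 = 5738.000000.


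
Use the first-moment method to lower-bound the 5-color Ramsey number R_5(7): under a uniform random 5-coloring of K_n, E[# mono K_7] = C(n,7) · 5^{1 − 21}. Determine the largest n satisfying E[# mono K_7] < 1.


We need C(n, 7) · 5^{1 − 21} < 1, i.e. C(n, 7) < 5^{21 − 1} = 95367431640625.
Check values of n near the boundary:
  n = 332: C(332, 7) = 82772214646616; 82772214646616 < 95367431640625? YES
  n = 333: C(333, 7) = 84549532139028; 84549532139028 < 95367431640625? YES
  n = 334: C(334, 7) = 86359460961576; 86359460961576 < 95367431640625? YES
  n = 335: C(335, 7) = 88202498238195; 88202498238195 < 95367431640625? YES
  n = 336: C(336, 7) = 90079147136880; 90079147136880 < 95367431640625? YES
  n = 337: C(337, 7) = 91989916924632; 91989916924632 < 95367431640625? YES
  n = 338: C(338, 7) = 93935323022736; 93935323022736 < 95367431640625? YES
  n = 339: C(339, 7) = 95915887062372; 95915887062372 < 95367431640625? NO
  n = 340: C(340, 7) = 97932136940560; 97932136940560 < 95367431640625? NO
  n = 341: C(341, 7) = 99984606876440; 99984606876440 < 95367431640625? NO
The largest n with C(n, 7) < 95367431640625 is n = 338 (where E[X] = 93935323022736/95367431640625 ≈ 0.985). Hence R_5(7) > 338, i.e. R_5(7) ≥ 339.

Largest n = 338; hence R_5(7) > 338.


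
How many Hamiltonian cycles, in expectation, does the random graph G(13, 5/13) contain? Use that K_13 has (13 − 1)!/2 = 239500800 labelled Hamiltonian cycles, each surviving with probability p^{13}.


K_13 has (13 − 1)!/2 = 239500800 labelled Hamiltonian cycles.
For each such Hamiltonian cycle H, let X_H = 1 if all 13 edges of H are present in G. Then P[X_H = 1] = p^{13} = (5/13)^{13} = 1220703125/302875106592253.
By linearity of expectation: E[X] = Σ_H E[X_H] = 239500800 · p^{13} = 239500800 · 1220703125/302875106592253 = 292359375000000000/302875106592253.
Numerically: E[X] ≈ 965.28.

E[X] = 239500800 · (5/13)^{13} = 292359375000000000/302875106592253 ≈ 965.28.


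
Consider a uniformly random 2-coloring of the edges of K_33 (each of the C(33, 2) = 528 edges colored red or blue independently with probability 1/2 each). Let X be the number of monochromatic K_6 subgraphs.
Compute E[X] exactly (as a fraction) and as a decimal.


Let X = Σ_S X_S over the C(33, 6) = 1107568 subsets S of size 6, where X_S = 1 if the K_6 on S is monochromatic.
For a fixed S, the K_6 on S has C(6, 2) = 15 edges. P[all 15 edges red] = (1/2)^15, and likewise for blue, so P[monochromatic] = 2·(1/2)^15 = 2^{1 − 15} = 1/16384.
By linearity of expectation: E[X] = C(33, 6) · 2^{1 − 15} = 1107568 · 1/16384 = 69223/1024.
Numerically: E[X] ≈ 67.60059.

E[X] = C(33,6)·2^(1−C(6,2)) = 69223/1024 ≈ 67.60059.


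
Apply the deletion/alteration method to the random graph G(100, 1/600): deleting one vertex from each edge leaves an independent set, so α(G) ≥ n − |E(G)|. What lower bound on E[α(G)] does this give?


E[|E(G)|] = C(100, 2)·p = 4950 · (1/600) = 33/4.
E[α(G)] ≥ n − E[|E(G)|] = 100 − 33/4 = 367/4.
Numerically: ≈ 91.7500.
(This is only a lower bound; the true E[α(G)] may be larger.)

E[α(G)] ≥ 367/4 ≈ 91.7500.


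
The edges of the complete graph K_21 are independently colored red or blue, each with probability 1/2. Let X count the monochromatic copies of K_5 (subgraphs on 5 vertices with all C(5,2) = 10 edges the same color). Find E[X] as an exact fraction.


Let X = Σ_S X_S over the C(21, 5) = 20349 subsets S of size 5, where X_S = 1 if the K_5 on S is monochromatic.
For a fixed S, the K_5 on S has C(5, 2) = 10 edges. P[all 10 edges red] = (1/2)^10, and likewise for blue, so P[monochromatic] = 2·(1/2)^10 = 2^{1 − 10} = 1/512.
Summing: E[X] = C(21, 5) · 2^{1 − 10} = 20349 · 1/512 = 20349/512.
Numerically: E[X] ≈ 39.74414.

E[X] = C(21,5)·2^(1−C(5,2)) = 20349/512 ≈ 39.74414.


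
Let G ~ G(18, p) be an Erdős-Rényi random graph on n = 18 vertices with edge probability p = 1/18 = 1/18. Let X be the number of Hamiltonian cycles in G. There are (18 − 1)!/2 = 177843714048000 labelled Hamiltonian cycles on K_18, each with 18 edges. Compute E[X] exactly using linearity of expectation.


K_18 has (18 − 1)!/2 = 177843714048000 labelled Hamiltonian cycles.
For each such Hamiltonian cycle H, let X_H = 1 if all 18 edges of H are present in G. Then P[X_H = 1] = p^{18} = (1/18)^{18} = 1/39346408075296537575424.
By linearity: E[X] = Σ_H E[X_H] = 177843714048000 · p^{18} = 177843714048000 · 1/39346408075296537575424 = 14889875/3294258113514384.
Numerically: E[X] ≈ 4.52e-09.

E[X] = 177843714048000 · (1/18)^{18} = 14889875/3294258113514384 ≈ 4.52e-09.


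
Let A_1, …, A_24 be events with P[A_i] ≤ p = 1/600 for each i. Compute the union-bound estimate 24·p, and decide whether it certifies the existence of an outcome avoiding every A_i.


Union bound: P[∪_{i=1}^{24} A_i] ≤ Σ_i P[A_i] ≤ 24·p = 24·(1/600) = 1/25.
Numerically: 1/25 ≈ 0.040.
Is 1/25 < 1? YES.
Since P[∪ A_i] ≤ 1/25 < 1, the complement has P[∩ A_i^c] ≥ 1 − 1/25 = 24/25 > 0, so some outcome avoids every A_i.

24·p = 1/25 ≈ 0.040; existence CERTIFIED by the union bound.


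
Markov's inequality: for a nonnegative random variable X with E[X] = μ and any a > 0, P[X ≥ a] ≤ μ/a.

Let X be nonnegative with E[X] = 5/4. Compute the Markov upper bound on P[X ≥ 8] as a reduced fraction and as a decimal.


μ = E[X] = 5/4, a = 8.
Markov: P[X ≥ 8] ≤ μ/a = (5/4)/8 = 5/32.
Numerically: ≈ 0.156.
(Since a = 8 > μ = 1.250, the bound 5/32 is < 1 and informative.)

P[X ≥ 8] ≤ 5/32 ≈ 0.156.


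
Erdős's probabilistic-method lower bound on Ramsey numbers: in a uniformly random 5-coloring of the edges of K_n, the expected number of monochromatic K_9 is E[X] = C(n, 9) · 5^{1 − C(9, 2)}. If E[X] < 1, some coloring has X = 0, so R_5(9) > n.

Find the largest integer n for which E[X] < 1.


We need C(n, 9) · 5^{1 − 36} < 1, i.e. C(n, 9) < 5^{36 − 1} = 2910383045673370361328125.
Check values of n near the boundary:
  n = 2168: C(2168, 9) = 2867804175977929537095120; 2867804175977929537095120 < 2910383045673370361328125? YES
  n = 2169: C(2169, 9) = 2879753360044504243499683; 2879753360044504243499683 < 2910383045673370361328125? YES
  n = 2170: C(2170, 9) = 2891746779868845075610510; 2891746779868845075610510 < 2910383045673370361328125? YES
  n = 2171: C(2171, 9) = 2903784578674959601827205; 2903784578674959601827205 < 2910383045673370361328125? YES
  n = 2172: C(2172, 9) = 2915866900084148060642020; 2915866900084148060642020 < 2910383045673370361328125? NO
  n = 2173: C(2173, 9) = 2927993888115921319674265; 2927993888115921319674265 < 2910383045673370361328125? NO
  n = 2174: C(2174, 9) = 2940165687188920530702934; 2940165687188920530702934 < 2910383045673370361328125? NO
The largest n with C(n, 9) < 2910383045673370361328125 is n = 2171 (where E[X] = 580756915734991920365441/582076609134674072265625 ≈ 0.997733). Hence R_5(9) > 2171, i.e. R_5(9) ≥ 2172.

Largest n = 2171; hence R_5(9) > 2171.


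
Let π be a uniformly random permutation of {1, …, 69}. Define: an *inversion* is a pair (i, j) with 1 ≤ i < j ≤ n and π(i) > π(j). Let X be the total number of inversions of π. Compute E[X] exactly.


Write X = Σ X_I over the C(69, 2) = 2346 pairs i < j, with X_I the indicator of one inversion.
There are 2346 indicators.
For each fixed pair i < j, the values π(i) and π(j) are two distinct elements of {1, …, 69} in uniformly random order; by symmetry P[π(i) > π(j)] = 1/2.
By linearity: E[X] = 2346 · (1/2) = C(69, 2) · (1/2) = 2346/2 = 1173 ≈ 1173.000.

E[X] = 1173 = 1173.000.


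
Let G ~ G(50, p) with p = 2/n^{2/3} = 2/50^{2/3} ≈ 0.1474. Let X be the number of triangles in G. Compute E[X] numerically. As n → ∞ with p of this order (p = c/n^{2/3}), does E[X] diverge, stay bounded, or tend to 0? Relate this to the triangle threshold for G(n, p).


Number of potential triangles: C(50, 3) = 19600.
Each occurs with probability p³ ≈ (0.1474)³ ≈ 3.200000e-03.
By linearity: E[X] = C(50, 3)·p³ ≈ 19600 · 3.200000e-03 ≈ 62.7200.
Since α = 2/3 < 1, p = c/n^{2/3} ≫ 1/n is above the triangle threshold p ~ 1/n. Asymptotically E[X] ~ (c³/6)·n^{3(1−α)} = (2³/6)·n^{1} → ∞; triangles are abundant w.h.p.

E[X] ≈ 62.7200; in regime p = Θ(1/n^{2/3}) E[X] diverges (above the triangle threshold p ~ 1/n).


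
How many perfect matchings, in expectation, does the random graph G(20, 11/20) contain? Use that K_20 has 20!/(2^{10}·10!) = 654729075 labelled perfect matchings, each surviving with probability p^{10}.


K_20 has 20!/(2^{10}·10!) = 654729075 labelled perfect matchings.
For each such perfect matching H, let X_H = 1 if all 10 edges of H are present in G. Then P[X_H = 1] = p^{10} = (11/20)^{10} = 25937424601/10240000000000.
By linearity of expectation: E[X] = Σ_H E[X_H] = 654729075 · p^{10} = 654729075 · 25937424601/10240000000000 = 679279440675798963/409600000000.
Numerically: E[X] ≈ 1.658e+06.

E[X] = 654729075 · (11/20)^{10} = 679279440675798963/409600000000 ≈ 1.658e+06.


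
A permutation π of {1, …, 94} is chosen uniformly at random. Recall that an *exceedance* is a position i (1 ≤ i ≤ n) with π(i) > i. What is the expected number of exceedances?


Write X = Σ_{i=1}^{94} X_i, where X_i = 1_{π(i) > i}.
For each fixed i, π(i) is uniform over {1, …, 94} (marginal of a uniform permutation), so P[π(i) > i] = (n − i)/n. Summing: Σ_{i=1}^{94} (n − i)/n = (0 + 1 + … + 93)/94 = 94(94 − 1)/(2·94) = (94 − 1)/2.
Hence E[X] = Σ_{i=1}^{94} (94 − i)/94 = 93/2 ≈ 46.500.

E[X] = 93/2 = 46.500.


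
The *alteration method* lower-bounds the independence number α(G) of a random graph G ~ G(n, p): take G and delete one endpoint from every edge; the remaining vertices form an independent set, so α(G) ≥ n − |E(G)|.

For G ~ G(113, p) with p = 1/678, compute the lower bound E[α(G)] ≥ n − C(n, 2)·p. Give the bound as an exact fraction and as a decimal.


E[|E(G)|] = C(113, 2)·p = 6328 · (1/678) = 28/3.
E[α(G)] ≥ n − E[|E(G)|] = 113 − 28/3 = 311/3.
Numerically: ≈ 103.667.
(This is only a lower bound; the true E[α(G)] may be larger.)

E[α(G)] ≥ 311/3 ≈ 103.667.


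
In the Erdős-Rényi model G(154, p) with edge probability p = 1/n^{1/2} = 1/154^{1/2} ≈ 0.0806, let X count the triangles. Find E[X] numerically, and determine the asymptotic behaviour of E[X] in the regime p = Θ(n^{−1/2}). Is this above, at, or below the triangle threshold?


Number of potential triangles: C(154, 3) = 596904.
Each occurs with probability p³ ≈ (0.0806)³ ≈ 5.23262e-04.
By linearity: E[X] = C(154, 3)·p³ ≈ 596904 · 5.23262e-04 ≈ 312.337.
Since α = 1/2 < 1, p = c/n^{1/2} ≫ 1/n is above the triangle threshold p ~ 1/n. Asymptotically E[X] ~ (c³/6)·n^{3(1−α)} = (1³/6)·n^{1.5} → ∞; triangles are abundant w.h.p.

E[X] ≈ 312.337; in regime p = Θ(1/n^{1/2}) E[X] diverges (above the triangle threshold p ~ 1/n).


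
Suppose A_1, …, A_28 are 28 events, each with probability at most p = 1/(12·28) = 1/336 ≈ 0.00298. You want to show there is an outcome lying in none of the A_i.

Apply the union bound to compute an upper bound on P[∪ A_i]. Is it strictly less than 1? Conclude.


Union bound: P[∪_{i=1}^{28} A_i] ≤ Σ_i P[A_i] ≤ 28·p = 28·(1/336) = 1/12.
Numerically: 1/12 ≈ 0.08333.
Is 1/12 < 1? YES.
Since P[∪ A_i] ≤ 1/12 < 1, the complement has P[∩ A_i^c] ≥ 1 − 1/12 = 11/12 > 0, so some outcome avoids every A_i.

28·p = 1/12 ≈ 0.08333; existence CERTIFIED by the union bound.


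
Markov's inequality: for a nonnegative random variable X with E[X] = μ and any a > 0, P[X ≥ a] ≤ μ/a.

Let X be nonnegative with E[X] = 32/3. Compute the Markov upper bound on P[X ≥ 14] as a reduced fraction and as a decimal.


μ = E[X] = 32/3, a = 14.
Markov: P[X ≥ 14] ≤ μ/a = (32/3)/14 = 16/21.
Numerically: ≈ 0.76190.
(Since a = 14 > μ = 10.66667, the bound 16/21 is < 1 and informative.)

P[X ≥ 14] ≤ 16/21 ≈ 0.76190.


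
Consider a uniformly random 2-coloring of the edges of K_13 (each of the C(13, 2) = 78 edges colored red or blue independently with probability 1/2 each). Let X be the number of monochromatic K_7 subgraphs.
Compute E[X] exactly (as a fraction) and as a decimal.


Let X = Σ_S X_S over the C(13, 7) = 1716 subsets S of size 7, where X_S = 1 if the K_7 on S is monochromatic.
For a fixed S, the K_7 on S has C(7, 2) = 21 edges. P[all 21 edges red] = (1/2)^21, and likewise for blue, so P[monochromatic] = 2·(1/2)^21 = 2^{1 − 21} = 1/1048576.
By linearity of expectation: E[X] = C(13, 7) · 2^{1 − 21} = 1716 · 1/1048576 = 429/262144.
Numerically: E[X] ≈ 0.00164.

E[X] = C(13,7)·2^(1−C(7,2)) = 429/262144 ≈ 0.00164.


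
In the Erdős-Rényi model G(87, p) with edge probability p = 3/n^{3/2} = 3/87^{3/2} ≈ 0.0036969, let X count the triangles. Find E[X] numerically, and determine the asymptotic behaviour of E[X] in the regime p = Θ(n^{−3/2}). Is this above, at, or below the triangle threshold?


Number of potential triangles: C(87, 3) = 105995.
Each occurs with probability p³ ≈ (0.0036969)³ ≈ 5.0527420e-08.
By linearity: E[X] = C(87, 3)·p³ ≈ 105995 · 5.0527420e-08 ≈ 0.00536.
Since α = 3/2 > 1, p = c/n^{3/2} = o(1/n) is below the triangle threshold p ~ 1/n. Asymptotically E[X] ~ (c³/6)·n^{3(1−α)} = (3³/6)·n^{-1.5} → 0, so by Markov's inequality G has no triangles w.h.p.

E[X] ≈ 0.00536; in regime p = Θ(1/n^{3/2}) E[X] tends to 0 (below the triangle threshold p ~ 1/n).


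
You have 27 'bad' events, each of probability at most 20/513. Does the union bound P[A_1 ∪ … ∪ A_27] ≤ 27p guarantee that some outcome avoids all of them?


Union bound: P[∪_{i=1}^{27} A_i] ≤ Σ_i P[A_i] ≤ 27·p = 27·(20/513) = 20/19.
Numerically: 20/19 ≈ 1.0526316.
Is 20/19 < 1? NO.
Since the bound 20/19 is ≥ 1, the union bound is uninformative here; it does NOT by itself certify existence.

27·p = 20/19 ≈ 1.0526316; existence NOT certified by the union bound.


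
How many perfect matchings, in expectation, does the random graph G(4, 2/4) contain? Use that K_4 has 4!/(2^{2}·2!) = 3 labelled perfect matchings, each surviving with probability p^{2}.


K_4 has 4!/(2^{2}·2!) = 3 labelled perfect matchings.
For each such perfect matching H, let X_H = 1 if all 2 edges of H are present in G. Then P[X_H = 1] = p^{2} = (1/2)^{2} = 1/4.
By linearity of expectation: E[X] = Σ_H E[X_H] = 3 · p^{2} = 3 · 1/4 = 3/4.
Numerically: E[X] ≈ 0.75.

E[X] = 3 · (1/2)^{2} = 3/4 ≈ 0.75.


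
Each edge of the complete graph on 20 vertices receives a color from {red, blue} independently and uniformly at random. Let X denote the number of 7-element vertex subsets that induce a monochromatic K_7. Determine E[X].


Let X = Σ_S X_S over the C(20, 7) = 77520 subsets S of size 7, where X_S = 1 if the K_7 on S is monochromatic.
For a fixed S, the K_7 on S has C(7, 2) = 21 edges. P[all 21 edges red] = (1/2)^21, and likewise for blue, so P[monochromatic] = 2·(1/2)^21 = 2^{1 − 21} = 1/1048576.
By linearity of expectation: E[X] = C(20, 7) · 2^{1 − 21} = 77520 · 1/1048576 = 4845/65536.
Numerically: E[X] ≈ 0.074.

E[X] = C(20,7)·2^(1−C(7,2)) = 4845/65536 ≈ 0.074.


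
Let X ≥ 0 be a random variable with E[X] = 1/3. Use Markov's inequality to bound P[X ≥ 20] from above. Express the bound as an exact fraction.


μ = E[X] = 1/3, a = 20.
Markov: P[X ≥ 20] ≤ μ/a = (1/3)/20 = 1/60.
Numerically: ≈ 0.016667.
(Since a = 20 > μ = 0.333333, the bound 1/60 is < 1 and informative.)

P[X ≥ 20] ≤ 1/60 ≈ 0.016667.


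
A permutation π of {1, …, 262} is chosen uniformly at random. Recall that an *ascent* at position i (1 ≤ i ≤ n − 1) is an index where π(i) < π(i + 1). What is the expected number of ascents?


Write X = Σ X_I over i = 1, …, 261, with X_I the indicator of one ascent.
There are 261 indicators.
For each fixed i, the pair (π(i), π(i+1)) is a uniformly random ordered pair of distinct values from {1, …, 262}; by symmetry P[π(i) < π(i+1)] = 1/2.
By linearity: E[X] = 261 · (1/2) = (262 − 1) · (1/2) = 261/2 ≈ 130.50000.

E[X] = 261/2 = 130.50000.


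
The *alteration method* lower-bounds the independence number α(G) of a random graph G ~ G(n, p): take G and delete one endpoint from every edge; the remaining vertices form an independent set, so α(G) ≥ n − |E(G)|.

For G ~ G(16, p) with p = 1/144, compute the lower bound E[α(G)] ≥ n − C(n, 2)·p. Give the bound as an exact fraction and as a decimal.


E[|E(G)|] = C(16, 2)·p = 120 · (1/144) = 5/6.
E[α(G)] ≥ n − E[|E(G)|] = 16 − 5/6 = 91/6.
Numerically: ≈ 15.16667.
(This is only a lower bound; the true E[α(G)] may be larger.)

E[α(G)] ≥ 91/6 ≈ 15.16667.


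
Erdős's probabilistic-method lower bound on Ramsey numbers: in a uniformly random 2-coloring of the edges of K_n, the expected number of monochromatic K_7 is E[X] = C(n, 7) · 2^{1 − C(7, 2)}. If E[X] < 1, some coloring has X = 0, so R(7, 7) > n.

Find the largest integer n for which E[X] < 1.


We need C(n, 7) · 2^{1 − 21} < 1, i.e. C(n, 7) < 2^{21 − 1} = 1048576.
Check values of n near the boundary:
  n = 26: C(26, 7) = 657800; 657800 < 1048576? YES
  n = 27: C(27, 7) = 888030; 888030 < 1048576? YES
  n = 28: C(28, 7) = 1184040; 1184040 < 1048576? NO
  n = 29: C(29, 7) = 1560780; 1560780 < 1048576? NO
The largest n with C(n, 7) < 1048576 is n = 27 (where E[X] = 444015/524288 ≈ 0.8469). Hence R(7, 7) > 27, i.e. R(7, 7) ≥ 28.

Largest n = 27; hence R(7, 7) > 27.


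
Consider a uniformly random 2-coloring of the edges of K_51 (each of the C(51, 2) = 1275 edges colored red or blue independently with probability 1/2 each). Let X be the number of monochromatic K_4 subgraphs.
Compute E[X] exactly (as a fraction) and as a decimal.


Let X = Σ_S X_S over the C(51, 4) = 249900 subsets S of size 4, where X_S = 1 if the K_4 on S is monochromatic.
For a fixed S, the K_4 on S has C(4, 2) = 6 edges. P[all 6 edges red] = (1/2)^6, and likewise for blue, so P[monochromatic] = 2·(1/2)^6 = 2^{1 − 6} = 1/32.
By linearity: E[X] = C(51, 4) · 2^{1 − 6} = 249900 · 1/32 = 62475/8.
Numerically: E[X] ≈ 7809.375000.

E[X] = C(51,4)·2^(1−C(4,2)) = 62475/8 ≈ 7809.375000.


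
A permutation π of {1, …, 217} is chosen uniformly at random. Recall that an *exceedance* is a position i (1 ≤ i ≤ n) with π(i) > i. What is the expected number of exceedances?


Write X = Σ_{i=1}^{217} X_i, where X_i = 1_{π(i) > i}.
For each fixed i, π(i) is uniform over {1, …, 217} (marginal of a uniform permutation), so P[π(i) > i] = (n − i)/n. Summing: Σ_{i=1}^{217} (n − i)/n = (0 + 1 + … + 216)/217 = 217(217 − 1)/(2·217) = (217 − 1)/2.
Hence E[X] = Σ_{i=1}^{217} (217 − i)/217 = 108 ≈ 108.000000.

E[X] = 108 = 108.000000.


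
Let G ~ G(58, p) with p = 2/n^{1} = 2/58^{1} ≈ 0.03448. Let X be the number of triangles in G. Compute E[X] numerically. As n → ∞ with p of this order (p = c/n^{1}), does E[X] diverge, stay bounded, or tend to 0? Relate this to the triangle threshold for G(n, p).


Number of potential triangles: C(58, 3) = 30856.
Each occurs with probability p³ ≈ (0.03448)³ ≈ 4.100209e-05.
By linearity: E[X] = C(58, 3)·p³ ≈ 30856 · 4.100209e-05 ≈ 1.2652.
Here α = 1, so p = 2/n is exactly at the triangle threshold p ~ 1/n. Asymptotically E[X] → c³/6 = 2³/6 = 4/3 ≈ 1.3333, a bounded constant. In this regime the triangle count is asymptotically Poisson(c³/6).

E[X] ≈ 1.2652; in regime p = Θ(1/n^{1}) E[X] stays bounded (at the triangle threshold p ~ 1/n).


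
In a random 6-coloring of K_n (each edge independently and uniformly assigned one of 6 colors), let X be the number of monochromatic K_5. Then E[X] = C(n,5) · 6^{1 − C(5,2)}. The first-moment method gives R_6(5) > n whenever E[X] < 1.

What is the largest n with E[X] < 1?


We need C(n, 5) · 6^{1 − 10} < 1, i.e. C(n, 5) < 6^{10 − 1} = 10077696.
Check values of n near the boundary:
  n = 61: C(61, 5) = 5949147; 5949147 < 10077696? YES
  n = 62: C(62, 5) = 6471002; 6471002 < 10077696? YES
  n = 63: C(63, 5) = 7028847; 7028847 < 10077696? YES
  n = 64: C(64, 5) = 7624512; 7624512 < 10077696? YES
  n = 65: C(65, 5) = 8259888; 8259888 < 10077696? YES
  n = 66: C(66, 5) = 8936928; 8936928 < 10077696? YES
  n = 67: C(67, 5) = 9657648; 9657648 < 10077696? YES
  n = 68: C(68, 5) = 10424128; 10424128 < 10077696? NO
  n = 69: C(69, 5) = 11238513; 11238513 < 10077696? NO
The largest n with C(n, 5) < 10077696 is n = 67 (where E[X] = 67067/69984 ≈ 0.95832). Hence R_6(5) > 67, i.e. R_6(5) ≥ 68.

Largest n = 67; hence R_6(5) > 67.
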